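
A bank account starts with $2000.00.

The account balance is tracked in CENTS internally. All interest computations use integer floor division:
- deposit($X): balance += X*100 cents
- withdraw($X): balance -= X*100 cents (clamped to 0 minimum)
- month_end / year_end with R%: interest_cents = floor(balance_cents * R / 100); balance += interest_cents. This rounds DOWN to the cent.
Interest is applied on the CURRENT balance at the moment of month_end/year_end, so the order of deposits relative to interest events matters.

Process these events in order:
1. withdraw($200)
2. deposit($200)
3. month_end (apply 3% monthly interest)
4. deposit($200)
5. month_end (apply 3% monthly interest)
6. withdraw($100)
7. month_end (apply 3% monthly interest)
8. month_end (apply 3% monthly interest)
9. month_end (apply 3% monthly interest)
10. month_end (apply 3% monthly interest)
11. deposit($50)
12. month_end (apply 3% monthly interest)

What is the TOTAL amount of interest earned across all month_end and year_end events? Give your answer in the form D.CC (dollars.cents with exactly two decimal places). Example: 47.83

After 1 (withdraw($200)): balance=$1800.00 total_interest=$0.00
After 2 (deposit($200)): balance=$2000.00 total_interest=$0.00
After 3 (month_end (apply 3% monthly interest)): balance=$2060.00 total_interest=$60.00
After 4 (deposit($200)): balance=$2260.00 total_interest=$60.00
After 5 (month_end (apply 3% monthly interest)): balance=$2327.80 total_interest=$127.80
After 6 (withdraw($100)): balance=$2227.80 total_interest=$127.80
After 7 (month_end (apply 3% monthly interest)): balance=$2294.63 total_interest=$194.63
After 8 (month_end (apply 3% monthly interest)): balance=$2363.46 total_interest=$263.46
After 9 (month_end (apply 3% monthly interest)): balance=$2434.36 total_interest=$334.36
After 10 (month_end (apply 3% monthly interest)): balance=$2507.39 total_interest=$407.39
After 11 (deposit($50)): balance=$2557.39 total_interest=$407.39
After 12 (month_end (apply 3% monthly interest)): balance=$2634.11 total_interest=$484.11

Answer: 484.11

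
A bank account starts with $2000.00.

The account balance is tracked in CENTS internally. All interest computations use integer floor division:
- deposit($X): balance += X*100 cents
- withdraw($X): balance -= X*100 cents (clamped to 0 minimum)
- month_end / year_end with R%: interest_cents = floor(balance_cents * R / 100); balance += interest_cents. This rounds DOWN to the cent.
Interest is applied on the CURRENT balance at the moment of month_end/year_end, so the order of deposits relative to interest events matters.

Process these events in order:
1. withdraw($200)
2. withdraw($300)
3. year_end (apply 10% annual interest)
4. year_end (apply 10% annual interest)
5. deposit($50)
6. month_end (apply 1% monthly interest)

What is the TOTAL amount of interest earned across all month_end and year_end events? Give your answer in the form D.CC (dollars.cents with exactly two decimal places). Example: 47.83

After 1 (withdraw($200)): balance=$1800.00 total_interest=$0.00
After 2 (withdraw($300)): balance=$1500.00 total_interest=$0.00
After 3 (year_end (apply 10% annual interest)): balance=$1650.00 total_interest=$150.00
After 4 (year_end (apply 10% annual interest)): balance=$1815.00 total_interest=$315.00
After 5 (deposit($50)): balance=$1865.00 total_interest=$315.00
After 6 (month_end (apply 1% monthly interest)): balance=$1883.65 total_interest=$333.65

Answer: 333.65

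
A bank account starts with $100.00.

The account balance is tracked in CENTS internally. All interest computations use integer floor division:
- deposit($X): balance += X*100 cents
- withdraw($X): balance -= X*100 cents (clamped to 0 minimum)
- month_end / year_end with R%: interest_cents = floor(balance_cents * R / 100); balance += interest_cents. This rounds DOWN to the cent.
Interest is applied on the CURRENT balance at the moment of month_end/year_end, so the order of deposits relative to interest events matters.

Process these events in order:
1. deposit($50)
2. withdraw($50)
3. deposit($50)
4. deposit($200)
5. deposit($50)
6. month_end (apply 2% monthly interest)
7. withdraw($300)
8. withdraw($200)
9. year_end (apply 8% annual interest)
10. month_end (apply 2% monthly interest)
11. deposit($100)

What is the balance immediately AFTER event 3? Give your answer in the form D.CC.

Answer: 150.00

Derivation:
After 1 (deposit($50)): balance=$150.00 total_interest=$0.00
After 2 (withdraw($50)): balance=$100.00 total_interest=$0.00
After 3 (deposit($50)): balance=$150.00 total_interest=$0.00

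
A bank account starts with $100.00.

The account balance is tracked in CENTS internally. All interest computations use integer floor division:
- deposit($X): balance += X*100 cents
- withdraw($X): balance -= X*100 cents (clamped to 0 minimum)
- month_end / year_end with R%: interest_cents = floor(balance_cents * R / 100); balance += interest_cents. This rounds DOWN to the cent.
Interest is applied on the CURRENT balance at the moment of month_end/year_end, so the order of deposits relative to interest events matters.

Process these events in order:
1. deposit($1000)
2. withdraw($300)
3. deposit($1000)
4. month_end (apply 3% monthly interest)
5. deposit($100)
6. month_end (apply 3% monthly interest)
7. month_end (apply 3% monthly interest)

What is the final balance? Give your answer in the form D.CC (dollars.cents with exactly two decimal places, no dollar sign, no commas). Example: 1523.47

Answer: 2072.99

Derivation:
After 1 (deposit($1000)): balance=$1100.00 total_interest=$0.00
After 2 (withdraw($300)): balance=$800.00 total_interest=$0.00
After 3 (deposit($1000)): balance=$1800.00 total_interest=$0.00
After 4 (month_end (apply 3% monthly interest)): balance=$1854.00 total_interest=$54.00
After 5 (deposit($100)): balance=$1954.00 total_interest=$54.00
After 6 (month_end (apply 3% monthly interest)): balance=$2012.62 total_interest=$112.62
After 7 (month_end (apply 3% monthly interest)): balance=$2072.99 total_interest=$172.99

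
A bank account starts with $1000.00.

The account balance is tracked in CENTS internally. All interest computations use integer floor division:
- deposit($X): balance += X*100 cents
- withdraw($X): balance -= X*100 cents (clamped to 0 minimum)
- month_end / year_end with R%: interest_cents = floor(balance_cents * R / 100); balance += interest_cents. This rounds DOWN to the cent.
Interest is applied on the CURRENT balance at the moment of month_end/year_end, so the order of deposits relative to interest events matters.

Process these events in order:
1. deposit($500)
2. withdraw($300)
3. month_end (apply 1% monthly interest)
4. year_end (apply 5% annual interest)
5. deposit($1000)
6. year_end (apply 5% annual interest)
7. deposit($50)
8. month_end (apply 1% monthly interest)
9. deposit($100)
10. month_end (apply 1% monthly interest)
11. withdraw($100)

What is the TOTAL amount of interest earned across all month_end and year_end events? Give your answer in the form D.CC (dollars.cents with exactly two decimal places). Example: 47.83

After 1 (deposit($500)): balance=$1500.00 total_interest=$0.00
After 2 (withdraw($300)): balance=$1200.00 total_interest=$0.00
After 3 (month_end (apply 1% monthly interest)): balance=$1212.00 total_interest=$12.00
After 4 (year_end (apply 5% annual interest)): balance=$1272.60 total_interest=$72.60
After 5 (deposit($1000)): balance=$2272.60 total_interest=$72.60
After 6 (year_end (apply 5% annual interest)): balance=$2386.23 total_interest=$186.23
After 7 (deposit($50)): balance=$2436.23 total_interest=$186.23
After 8 (month_end (apply 1% monthly interest)): balance=$2460.59 total_interest=$210.59
After 9 (deposit($100)): balance=$2560.59 total_interest=$210.59
After 10 (month_end (apply 1% monthly interest)): balance=$2586.19 total_interest=$236.19
After 11 (withdraw($100)): balance=$2486.19 total_interest=$236.19

Answer: 236.19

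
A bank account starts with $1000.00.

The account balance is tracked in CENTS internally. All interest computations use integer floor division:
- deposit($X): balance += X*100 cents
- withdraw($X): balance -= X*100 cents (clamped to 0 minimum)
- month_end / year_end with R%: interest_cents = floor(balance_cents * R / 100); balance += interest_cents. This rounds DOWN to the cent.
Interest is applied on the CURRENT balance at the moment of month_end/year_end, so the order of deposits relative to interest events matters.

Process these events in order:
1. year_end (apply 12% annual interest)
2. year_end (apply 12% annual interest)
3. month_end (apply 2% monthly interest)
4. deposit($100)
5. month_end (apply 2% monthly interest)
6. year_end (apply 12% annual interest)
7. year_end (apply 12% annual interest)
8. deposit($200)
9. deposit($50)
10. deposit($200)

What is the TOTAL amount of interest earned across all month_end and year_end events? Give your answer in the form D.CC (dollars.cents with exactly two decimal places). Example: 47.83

Answer: 665.00

Derivation:
After 1 (year_end (apply 12% annual interest)): balance=$1120.00 total_interest=$120.00
After 2 (year_end (apply 12% annual interest)): balance=$1254.40 total_interest=$254.40
After 3 (month_end (apply 2% monthly interest)): balance=$1279.48 total_interest=$279.48
After 4 (deposit($100)): balance=$1379.48 total_interest=$279.48
After 5 (month_end (apply 2% monthly interest)): balance=$1407.06 total_interest=$307.06
After 6 (year_end (apply 12% annual interest)): balance=$1575.90 total_interest=$475.90
After 7 (year_end (apply 12% annual interest)): balance=$1765.00 total_interest=$665.00
After 8 (deposit($200)): balance=$1965.00 total_interest=$665.00
After 9 (deposit($50)): balance=$2015.00 total_interest=$665.00
After 10 (deposit($200)): balance=$2215.00 total_interest=$665.00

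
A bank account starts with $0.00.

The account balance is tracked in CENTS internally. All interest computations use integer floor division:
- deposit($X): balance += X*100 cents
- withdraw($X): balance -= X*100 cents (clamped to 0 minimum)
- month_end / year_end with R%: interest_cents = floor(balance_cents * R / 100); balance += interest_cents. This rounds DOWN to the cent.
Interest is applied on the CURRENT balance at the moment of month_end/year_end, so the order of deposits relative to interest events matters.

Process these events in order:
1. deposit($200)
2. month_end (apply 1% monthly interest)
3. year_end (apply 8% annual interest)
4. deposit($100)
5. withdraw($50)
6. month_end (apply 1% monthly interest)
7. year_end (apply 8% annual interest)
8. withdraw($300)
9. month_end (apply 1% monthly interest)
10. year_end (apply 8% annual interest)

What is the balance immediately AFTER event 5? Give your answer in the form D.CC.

Answer: 268.16

Derivation:
After 1 (deposit($200)): balance=$200.00 total_interest=$0.00
After 2 (month_end (apply 1% monthly interest)): balance=$202.00 total_interest=$2.00
After 3 (year_end (apply 8% annual interest)): balance=$218.16 total_interest=$18.16
After 4 (deposit($100)): balance=$318.16 total_interest=$18.16
After 5 (withdraw($50)): balance=$268.16 total_interest=$18.16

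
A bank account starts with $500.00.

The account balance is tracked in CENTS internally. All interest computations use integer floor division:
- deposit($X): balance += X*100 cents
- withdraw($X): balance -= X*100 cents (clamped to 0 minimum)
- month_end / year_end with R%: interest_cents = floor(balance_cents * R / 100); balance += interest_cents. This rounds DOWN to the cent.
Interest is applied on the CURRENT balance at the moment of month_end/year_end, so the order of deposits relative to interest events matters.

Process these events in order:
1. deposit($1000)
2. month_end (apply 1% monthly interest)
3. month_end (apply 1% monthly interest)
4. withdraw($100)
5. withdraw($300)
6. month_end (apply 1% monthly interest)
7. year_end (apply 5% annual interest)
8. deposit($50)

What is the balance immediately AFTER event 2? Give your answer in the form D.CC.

Answer: 1515.00

Derivation:
After 1 (deposit($1000)): balance=$1500.00 total_interest=$0.00
After 2 (month_end (apply 1% monthly interest)): balance=$1515.00 total_interest=$15.00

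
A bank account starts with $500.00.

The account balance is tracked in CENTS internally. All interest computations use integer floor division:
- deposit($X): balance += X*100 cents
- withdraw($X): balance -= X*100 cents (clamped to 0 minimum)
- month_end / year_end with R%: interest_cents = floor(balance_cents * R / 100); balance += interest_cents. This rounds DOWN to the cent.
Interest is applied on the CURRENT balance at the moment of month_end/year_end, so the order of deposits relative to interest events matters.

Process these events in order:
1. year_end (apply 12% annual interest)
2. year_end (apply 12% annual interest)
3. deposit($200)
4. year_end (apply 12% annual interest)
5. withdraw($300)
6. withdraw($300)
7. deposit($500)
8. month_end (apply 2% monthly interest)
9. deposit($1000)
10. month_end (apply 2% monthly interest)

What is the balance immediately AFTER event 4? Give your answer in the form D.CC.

After 1 (year_end (apply 12% annual interest)): balance=$560.00 total_interest=$60.00
After 2 (year_end (apply 12% annual interest)): balance=$627.20 total_interest=$127.20
After 3 (deposit($200)): balance=$827.20 total_interest=$127.20
After 4 (year_end (apply 12% annual interest)): balance=$926.46 total_interest=$226.46

Answer: 926.46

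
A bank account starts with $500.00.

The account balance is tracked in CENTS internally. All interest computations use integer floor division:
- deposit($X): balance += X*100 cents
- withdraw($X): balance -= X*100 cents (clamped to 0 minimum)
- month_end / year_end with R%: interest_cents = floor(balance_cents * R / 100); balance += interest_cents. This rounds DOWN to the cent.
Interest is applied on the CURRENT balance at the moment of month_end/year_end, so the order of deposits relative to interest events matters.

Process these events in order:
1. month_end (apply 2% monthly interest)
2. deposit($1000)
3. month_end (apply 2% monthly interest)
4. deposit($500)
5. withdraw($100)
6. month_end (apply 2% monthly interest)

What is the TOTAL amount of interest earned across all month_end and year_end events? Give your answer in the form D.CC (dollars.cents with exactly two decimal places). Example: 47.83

After 1 (month_end (apply 2% monthly interest)): balance=$510.00 total_interest=$10.00
After 2 (deposit($1000)): balance=$1510.00 total_interest=$10.00
After 3 (month_end (apply 2% monthly interest)): balance=$1540.20 total_interest=$40.20
After 4 (deposit($500)): balance=$2040.20 total_interest=$40.20
After 5 (withdraw($100)): balance=$1940.20 total_interest=$40.20
After 6 (month_end (apply 2% monthly interest)): balance=$1979.00 total_interest=$79.00

Answer: 79.00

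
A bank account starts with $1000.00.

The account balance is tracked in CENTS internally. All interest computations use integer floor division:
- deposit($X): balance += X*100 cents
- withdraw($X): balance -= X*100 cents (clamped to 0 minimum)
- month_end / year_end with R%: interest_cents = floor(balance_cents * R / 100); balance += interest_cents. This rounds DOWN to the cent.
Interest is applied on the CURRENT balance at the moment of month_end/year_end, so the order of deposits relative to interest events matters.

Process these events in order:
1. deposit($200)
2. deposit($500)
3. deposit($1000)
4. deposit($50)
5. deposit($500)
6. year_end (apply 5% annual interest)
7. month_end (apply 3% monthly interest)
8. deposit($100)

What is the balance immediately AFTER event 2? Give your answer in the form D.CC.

Answer: 1700.00

Derivation:
After 1 (deposit($200)): balance=$1200.00 total_interest=$0.00
After 2 (deposit($500)): balance=$1700.00 total_interest=$0.00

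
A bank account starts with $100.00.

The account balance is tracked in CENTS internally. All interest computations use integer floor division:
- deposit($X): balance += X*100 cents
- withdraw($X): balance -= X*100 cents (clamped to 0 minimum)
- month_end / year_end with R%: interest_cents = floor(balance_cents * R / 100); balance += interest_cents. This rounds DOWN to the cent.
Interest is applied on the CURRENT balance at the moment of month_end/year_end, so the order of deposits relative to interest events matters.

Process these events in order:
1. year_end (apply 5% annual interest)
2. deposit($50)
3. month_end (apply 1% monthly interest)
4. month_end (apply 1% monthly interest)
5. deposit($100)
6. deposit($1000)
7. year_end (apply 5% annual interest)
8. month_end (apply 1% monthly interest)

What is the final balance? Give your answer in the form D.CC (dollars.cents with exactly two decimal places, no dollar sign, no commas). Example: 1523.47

Answer: 1334.22

Derivation:
After 1 (year_end (apply 5% annual interest)): balance=$105.00 total_interest=$5.00
After 2 (deposit($50)): balance=$155.00 total_interest=$5.00
After 3 (month_end (apply 1% monthly interest)): balance=$156.55 total_interest=$6.55
After 4 (month_end (apply 1% monthly interest)): balance=$158.11 total_interest=$8.11
After 5 (deposit($100)): balance=$258.11 total_interest=$8.11
After 6 (deposit($1000)): balance=$1258.11 total_interest=$8.11
After 7 (year_end (apply 5% annual interest)): balance=$1321.01 total_interest=$71.01
After 8 (month_end (apply 1% monthly interest)): balance=$1334.22 total_interest=$84.22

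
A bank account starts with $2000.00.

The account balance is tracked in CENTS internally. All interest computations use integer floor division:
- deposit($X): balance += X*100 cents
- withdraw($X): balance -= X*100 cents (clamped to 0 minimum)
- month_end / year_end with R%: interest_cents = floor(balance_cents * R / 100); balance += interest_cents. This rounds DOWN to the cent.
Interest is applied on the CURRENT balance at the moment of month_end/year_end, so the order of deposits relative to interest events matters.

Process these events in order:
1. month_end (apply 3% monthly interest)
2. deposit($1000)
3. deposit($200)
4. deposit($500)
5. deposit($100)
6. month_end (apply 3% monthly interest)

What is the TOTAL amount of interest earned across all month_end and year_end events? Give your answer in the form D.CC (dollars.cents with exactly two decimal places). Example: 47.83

Answer: 175.80

Derivation:
After 1 (month_end (apply 3% monthly interest)): balance=$2060.00 total_interest=$60.00
After 2 (deposit($1000)): balance=$3060.00 total_interest=$60.00
After 3 (deposit($200)): balance=$3260.00 total_interest=$60.00
After 4 (deposit($500)): balance=$3760.00 total_interest=$60.00
After 5 (deposit($100)): balance=$3860.00 total_interest=$60.00
After 6 (month_end (apply 3% monthly interest)): balance=$3975.80 total_interest=$175.80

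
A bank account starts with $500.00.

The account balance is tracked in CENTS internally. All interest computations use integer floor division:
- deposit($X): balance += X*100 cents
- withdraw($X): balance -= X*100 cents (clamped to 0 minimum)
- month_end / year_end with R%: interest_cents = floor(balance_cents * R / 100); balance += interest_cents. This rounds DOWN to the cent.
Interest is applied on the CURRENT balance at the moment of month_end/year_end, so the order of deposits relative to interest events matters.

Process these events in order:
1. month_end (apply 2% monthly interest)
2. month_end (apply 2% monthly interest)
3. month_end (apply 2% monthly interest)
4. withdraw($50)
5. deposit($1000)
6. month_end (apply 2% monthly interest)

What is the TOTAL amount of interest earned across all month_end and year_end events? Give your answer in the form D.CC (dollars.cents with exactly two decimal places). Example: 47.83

Answer: 60.21

Derivation:
After 1 (month_end (apply 2% monthly interest)): balance=$510.00 total_interest=$10.00
After 2 (month_end (apply 2% monthly interest)): balance=$520.20 total_interest=$20.20
After 3 (month_end (apply 2% monthly interest)): balance=$530.60 total_interest=$30.60
After 4 (withdraw($50)): balance=$480.60 total_interest=$30.60
After 5 (deposit($1000)): balance=$1480.60 total_interest=$30.60
After 6 (month_end (apply 2% monthly interest)): balance=$1510.21 total_interest=$60.21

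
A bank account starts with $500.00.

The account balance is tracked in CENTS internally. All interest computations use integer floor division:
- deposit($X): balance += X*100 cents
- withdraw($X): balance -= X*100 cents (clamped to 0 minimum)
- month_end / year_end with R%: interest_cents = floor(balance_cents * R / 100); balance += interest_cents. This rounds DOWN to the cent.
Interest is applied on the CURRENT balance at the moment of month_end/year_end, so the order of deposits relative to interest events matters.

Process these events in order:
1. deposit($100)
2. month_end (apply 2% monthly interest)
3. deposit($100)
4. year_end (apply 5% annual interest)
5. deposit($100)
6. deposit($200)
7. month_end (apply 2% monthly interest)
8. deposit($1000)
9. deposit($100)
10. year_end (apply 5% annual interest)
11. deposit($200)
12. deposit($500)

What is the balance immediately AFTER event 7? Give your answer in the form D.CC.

Answer: 1068.55

Derivation:
After 1 (deposit($100)): balance=$600.00 total_interest=$0.00
After 2 (month_end (apply 2% monthly interest)): balance=$612.00 total_interest=$12.00
After 3 (deposit($100)): balance=$712.00 total_interest=$12.00
After 4 (year_end (apply 5% annual interest)): balance=$747.60 total_interest=$47.60
After 5 (deposit($100)): balance=$847.60 total_interest=$47.60
After 6 (deposit($200)): balance=$1047.60 total_interest=$47.60
After 7 (month_end (apply 2% monthly interest)): balance=$1068.55 total_interest=$68.55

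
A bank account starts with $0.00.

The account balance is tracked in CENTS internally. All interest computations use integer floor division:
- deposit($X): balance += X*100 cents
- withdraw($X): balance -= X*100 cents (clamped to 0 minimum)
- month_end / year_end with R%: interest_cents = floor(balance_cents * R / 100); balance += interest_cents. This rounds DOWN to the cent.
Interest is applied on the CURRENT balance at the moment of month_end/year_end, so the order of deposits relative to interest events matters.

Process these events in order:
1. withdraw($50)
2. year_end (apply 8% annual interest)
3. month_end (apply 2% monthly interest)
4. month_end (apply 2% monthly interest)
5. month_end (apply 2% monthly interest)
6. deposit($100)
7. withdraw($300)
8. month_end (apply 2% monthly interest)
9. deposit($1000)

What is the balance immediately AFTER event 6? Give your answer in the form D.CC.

Answer: 100.00

Derivation:
After 1 (withdraw($50)): balance=$0.00 total_interest=$0.00
After 2 (year_end (apply 8% annual interest)): balance=$0.00 total_interest=$0.00
After 3 (month_end (apply 2% monthly interest)): balance=$0.00 total_interest=$0.00
After 4 (month_end (apply 2% monthly interest)): balance=$0.00 total_interest=$0.00
After 5 (month_end (apply 2% monthly interest)): balance=$0.00 total_interest=$0.00
After 6 (deposit($100)): balance=$100.00 total_interest=$0.00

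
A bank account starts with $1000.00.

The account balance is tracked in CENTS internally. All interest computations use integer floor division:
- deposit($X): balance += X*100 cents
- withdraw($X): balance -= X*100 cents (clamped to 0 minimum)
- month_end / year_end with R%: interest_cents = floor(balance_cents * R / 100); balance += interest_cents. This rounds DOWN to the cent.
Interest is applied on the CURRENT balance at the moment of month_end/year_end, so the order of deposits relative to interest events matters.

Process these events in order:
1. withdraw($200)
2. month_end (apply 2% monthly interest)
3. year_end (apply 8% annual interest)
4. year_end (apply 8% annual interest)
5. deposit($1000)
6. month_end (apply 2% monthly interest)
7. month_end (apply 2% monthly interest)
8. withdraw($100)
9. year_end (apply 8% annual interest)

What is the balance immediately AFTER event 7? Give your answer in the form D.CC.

Answer: 2030.62

Derivation:
After 1 (withdraw($200)): balance=$800.00 total_interest=$0.00
After 2 (month_end (apply 2% monthly interest)): balance=$816.00 total_interest=$16.00
After 3 (year_end (apply 8% annual interest)): balance=$881.28 total_interest=$81.28
After 4 (year_end (apply 8% annual interest)): balance=$951.78 total_interest=$151.78
After 5 (deposit($1000)): balance=$1951.78 total_interest=$151.78
After 6 (month_end (apply 2% monthly interest)): balance=$1990.81 total_interest=$190.81
After 7 (month_end (apply 2% monthly interest)): balance=$2030.62 total_interest=$230.62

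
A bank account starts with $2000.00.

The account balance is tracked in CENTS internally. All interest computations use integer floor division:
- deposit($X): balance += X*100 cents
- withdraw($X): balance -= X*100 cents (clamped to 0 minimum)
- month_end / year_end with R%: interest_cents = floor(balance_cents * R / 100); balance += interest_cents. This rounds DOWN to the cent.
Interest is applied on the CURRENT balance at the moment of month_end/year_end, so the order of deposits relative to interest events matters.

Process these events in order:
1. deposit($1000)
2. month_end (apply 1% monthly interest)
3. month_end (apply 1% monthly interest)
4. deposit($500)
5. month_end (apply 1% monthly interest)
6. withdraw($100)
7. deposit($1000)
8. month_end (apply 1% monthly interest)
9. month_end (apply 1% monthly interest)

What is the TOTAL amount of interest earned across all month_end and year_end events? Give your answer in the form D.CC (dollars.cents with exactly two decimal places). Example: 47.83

After 1 (deposit($1000)): balance=$3000.00 total_interest=$0.00
After 2 (month_end (apply 1% monthly interest)): balance=$3030.00 total_interest=$30.00
After 3 (month_end (apply 1% monthly interest)): balance=$3060.30 total_interest=$60.30
After 4 (deposit($500)): balance=$3560.30 total_interest=$60.30
After 5 (month_end (apply 1% monthly interest)): balance=$3595.90 total_interest=$95.90
After 6 (withdraw($100)): balance=$3495.90 total_interest=$95.90
After 7 (deposit($1000)): balance=$4495.90 total_interest=$95.90
After 8 (month_end (apply 1% monthly interest)): balance=$4540.85 total_interest=$140.85
After 9 (month_end (apply 1% monthly interest)): balance=$4586.25 total_interest=$186.25

Answer: 186.25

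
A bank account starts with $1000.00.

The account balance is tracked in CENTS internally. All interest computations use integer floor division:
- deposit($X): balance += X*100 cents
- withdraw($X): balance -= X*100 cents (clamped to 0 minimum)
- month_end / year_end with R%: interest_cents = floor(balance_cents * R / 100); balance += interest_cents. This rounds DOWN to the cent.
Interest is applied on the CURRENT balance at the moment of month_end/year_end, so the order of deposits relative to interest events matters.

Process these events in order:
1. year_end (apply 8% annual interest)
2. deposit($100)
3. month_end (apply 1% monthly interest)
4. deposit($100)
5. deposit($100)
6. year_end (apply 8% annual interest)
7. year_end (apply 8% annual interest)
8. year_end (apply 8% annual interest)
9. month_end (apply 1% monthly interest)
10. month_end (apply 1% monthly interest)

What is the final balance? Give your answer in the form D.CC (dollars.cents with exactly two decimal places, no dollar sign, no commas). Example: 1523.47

Answer: 1788.49

Derivation:
After 1 (year_end (apply 8% annual interest)): balance=$1080.00 total_interest=$80.00
After 2 (deposit($100)): balance=$1180.00 total_interest=$80.00
After 3 (month_end (apply 1% monthly interest)): balance=$1191.80 total_interest=$91.80
After 4 (deposit($100)): balance=$1291.80 total_interest=$91.80
After 5 (deposit($100)): balance=$1391.80 total_interest=$91.80
After 6 (year_end (apply 8% annual interest)): balance=$1503.14 total_interest=$203.14
After 7 (year_end (apply 8% annual interest)): balance=$1623.39 total_interest=$323.39
After 8 (year_end (apply 8% annual interest)): balance=$1753.26 total_interest=$453.26
After 9 (month_end (apply 1% monthly interest)): balance=$1770.79 total_interest=$470.79
After 10 (month_end (apply 1% monthly interest)): balance=$1788.49 total_interest=$488.49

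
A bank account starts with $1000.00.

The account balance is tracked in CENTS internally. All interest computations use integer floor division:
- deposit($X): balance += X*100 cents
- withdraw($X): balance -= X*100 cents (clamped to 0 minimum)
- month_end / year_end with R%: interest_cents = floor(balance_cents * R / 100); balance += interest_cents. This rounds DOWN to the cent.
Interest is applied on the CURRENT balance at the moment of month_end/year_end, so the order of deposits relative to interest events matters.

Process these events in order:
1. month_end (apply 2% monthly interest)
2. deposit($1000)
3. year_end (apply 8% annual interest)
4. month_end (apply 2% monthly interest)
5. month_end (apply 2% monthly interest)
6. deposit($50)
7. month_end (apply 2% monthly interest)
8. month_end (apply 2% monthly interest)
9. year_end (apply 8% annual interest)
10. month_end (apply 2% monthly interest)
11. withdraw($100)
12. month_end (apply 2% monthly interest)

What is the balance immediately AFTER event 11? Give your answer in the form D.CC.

After 1 (month_end (apply 2% monthly interest)): balance=$1020.00 total_interest=$20.00
After 2 (deposit($1000)): balance=$2020.00 total_interest=$20.00
After 3 (year_end (apply 8% annual interest)): balance=$2181.60 total_interest=$181.60
After 4 (month_end (apply 2% monthly interest)): balance=$2225.23 total_interest=$225.23
After 5 (month_end (apply 2% monthly interest)): balance=$2269.73 total_interest=$269.73
After 6 (deposit($50)): balance=$2319.73 total_interest=$269.73
After 7 (month_end (apply 2% monthly interest)): balance=$2366.12 total_interest=$316.12
After 8 (month_end (apply 2% monthly interest)): balance=$2413.44 total_interest=$363.44
After 9 (year_end (apply 8% annual interest)): balance=$2606.51 total_interest=$556.51
After 10 (month_end (apply 2% monthly interest)): balance=$2658.64 total_interest=$608.64
After 11 (withdraw($100)): balance=$2558.64 total_interest=$608.64

Answer: 2558.64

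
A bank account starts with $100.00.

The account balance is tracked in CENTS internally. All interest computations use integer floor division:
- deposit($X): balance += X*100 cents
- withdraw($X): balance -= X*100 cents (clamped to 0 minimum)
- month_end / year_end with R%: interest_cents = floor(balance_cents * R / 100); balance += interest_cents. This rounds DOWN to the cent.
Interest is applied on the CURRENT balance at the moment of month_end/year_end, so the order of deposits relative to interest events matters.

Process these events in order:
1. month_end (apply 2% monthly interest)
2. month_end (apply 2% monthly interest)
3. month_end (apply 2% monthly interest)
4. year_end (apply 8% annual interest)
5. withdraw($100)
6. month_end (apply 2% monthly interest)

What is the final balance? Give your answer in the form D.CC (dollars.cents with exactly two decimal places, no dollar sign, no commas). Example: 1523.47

Answer: 14.89

Derivation:
After 1 (month_end (apply 2% monthly interest)): balance=$102.00 total_interest=$2.00
After 2 (month_end (apply 2% monthly interest)): balance=$104.04 total_interest=$4.04
After 3 (month_end (apply 2% monthly interest)): balance=$106.12 total_interest=$6.12
After 4 (year_end (apply 8% annual interest)): balance=$114.60 total_interest=$14.60
After 5 (withdraw($100)): balance=$14.60 total_interest=$14.60
After 6 (month_end (apply 2% monthly interest)): balance=$14.89 total_interest=$14.89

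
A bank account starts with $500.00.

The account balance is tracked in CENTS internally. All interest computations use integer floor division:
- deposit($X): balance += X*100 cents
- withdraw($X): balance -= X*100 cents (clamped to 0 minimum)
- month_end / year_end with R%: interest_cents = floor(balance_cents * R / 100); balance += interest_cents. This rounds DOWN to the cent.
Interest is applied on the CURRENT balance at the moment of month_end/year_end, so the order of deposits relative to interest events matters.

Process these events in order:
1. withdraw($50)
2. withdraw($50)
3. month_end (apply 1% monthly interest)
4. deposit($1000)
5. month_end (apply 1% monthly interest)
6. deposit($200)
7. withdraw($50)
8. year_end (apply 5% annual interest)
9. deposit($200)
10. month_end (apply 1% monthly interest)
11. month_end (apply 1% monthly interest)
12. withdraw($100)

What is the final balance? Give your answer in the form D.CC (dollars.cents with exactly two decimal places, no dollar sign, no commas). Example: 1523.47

After 1 (withdraw($50)): balance=$450.00 total_interest=$0.00
After 2 (withdraw($50)): balance=$400.00 total_interest=$0.00
After 3 (month_end (apply 1% monthly interest)): balance=$404.00 total_interest=$4.00
After 4 (deposit($1000)): balance=$1404.00 total_interest=$4.00
After 5 (month_end (apply 1% monthly interest)): balance=$1418.04 total_interest=$18.04
After 6 (deposit($200)): balance=$1618.04 total_interest=$18.04
After 7 (withdraw($50)): balance=$1568.04 total_interest=$18.04
After 8 (year_end (apply 5% annual interest)): balance=$1646.44 total_interest=$96.44
After 9 (deposit($200)): balance=$1846.44 total_interest=$96.44
After 10 (month_end (apply 1% monthly interest)): balance=$1864.90 total_interest=$114.90
After 11 (month_end (apply 1% monthly interest)): balance=$1883.54 total_interest=$133.54
After 12 (withdraw($100)): balance=$1783.54 total_interest=$133.54

Answer: 1783.54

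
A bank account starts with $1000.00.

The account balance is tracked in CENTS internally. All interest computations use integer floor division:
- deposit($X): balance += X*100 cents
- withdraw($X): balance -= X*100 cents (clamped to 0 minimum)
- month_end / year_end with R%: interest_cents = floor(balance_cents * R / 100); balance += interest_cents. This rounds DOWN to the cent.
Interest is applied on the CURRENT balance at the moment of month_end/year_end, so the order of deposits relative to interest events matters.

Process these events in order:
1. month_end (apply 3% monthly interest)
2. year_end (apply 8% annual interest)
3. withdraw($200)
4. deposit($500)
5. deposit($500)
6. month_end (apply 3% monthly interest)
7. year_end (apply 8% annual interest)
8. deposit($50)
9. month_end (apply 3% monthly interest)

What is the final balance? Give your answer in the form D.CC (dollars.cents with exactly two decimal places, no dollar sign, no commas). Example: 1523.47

After 1 (month_end (apply 3% monthly interest)): balance=$1030.00 total_interest=$30.00
After 2 (year_end (apply 8% annual interest)): balance=$1112.40 total_interest=$112.40
After 3 (withdraw($200)): balance=$912.40 total_interest=$112.40
After 4 (deposit($500)): balance=$1412.40 total_interest=$112.40
After 5 (deposit($500)): balance=$1912.40 total_interest=$112.40
After 6 (month_end (apply 3% monthly interest)): balance=$1969.77 total_interest=$169.77
After 7 (year_end (apply 8% annual interest)): balance=$2127.35 total_interest=$327.35
After 8 (deposit($50)): balance=$2177.35 total_interest=$327.35
After 9 (month_end (apply 3% monthly interest)): balance=$2242.67 total_interest=$392.67

Answer: 2242.67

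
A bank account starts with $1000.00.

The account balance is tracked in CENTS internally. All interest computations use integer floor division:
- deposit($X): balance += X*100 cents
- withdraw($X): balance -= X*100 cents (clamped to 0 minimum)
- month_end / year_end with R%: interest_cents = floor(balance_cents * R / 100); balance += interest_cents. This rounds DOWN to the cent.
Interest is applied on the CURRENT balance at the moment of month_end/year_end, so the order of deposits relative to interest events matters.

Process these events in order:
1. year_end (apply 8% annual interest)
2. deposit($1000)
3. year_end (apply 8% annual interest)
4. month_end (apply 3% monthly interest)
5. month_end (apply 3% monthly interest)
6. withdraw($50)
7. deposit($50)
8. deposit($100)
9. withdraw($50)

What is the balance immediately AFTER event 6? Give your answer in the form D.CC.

Answer: 2333.20

Derivation:
After 1 (year_end (apply 8% annual interest)): balance=$1080.00 total_interest=$80.00
After 2 (deposit($1000)): balance=$2080.00 total_interest=$80.00
After 3 (year_end (apply 8% annual interest)): balance=$2246.40 total_interest=$246.40
After 4 (month_end (apply 3% monthly interest)): balance=$2313.79 total_interest=$313.79
After 5 (month_end (apply 3% monthly interest)): balance=$2383.20 total_interest=$383.20
After 6 (withdraw($50)): balance=$2333.20 total_interest=$383.20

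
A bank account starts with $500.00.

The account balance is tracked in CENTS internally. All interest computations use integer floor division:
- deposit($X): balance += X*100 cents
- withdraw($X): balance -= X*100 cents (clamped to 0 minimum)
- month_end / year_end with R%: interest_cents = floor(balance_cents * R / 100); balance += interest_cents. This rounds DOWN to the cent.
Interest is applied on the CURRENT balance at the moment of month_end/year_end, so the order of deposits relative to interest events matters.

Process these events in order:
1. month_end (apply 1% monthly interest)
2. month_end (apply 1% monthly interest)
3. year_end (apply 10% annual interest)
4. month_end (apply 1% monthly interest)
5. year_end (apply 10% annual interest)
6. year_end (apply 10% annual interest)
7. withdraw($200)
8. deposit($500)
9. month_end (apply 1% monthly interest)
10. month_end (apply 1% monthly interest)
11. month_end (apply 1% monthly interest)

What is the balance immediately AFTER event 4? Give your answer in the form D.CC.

Answer: 566.66

Derivation:
After 1 (month_end (apply 1% monthly interest)): balance=$505.00 total_interest=$5.00
After 2 (month_end (apply 1% monthly interest)): balance=$510.05 total_interest=$10.05
After 3 (year_end (apply 10% annual interest)): balance=$561.05 total_interest=$61.05
After 4 (month_end (apply 1% monthly interest)): balance=$566.66 total_interest=$66.66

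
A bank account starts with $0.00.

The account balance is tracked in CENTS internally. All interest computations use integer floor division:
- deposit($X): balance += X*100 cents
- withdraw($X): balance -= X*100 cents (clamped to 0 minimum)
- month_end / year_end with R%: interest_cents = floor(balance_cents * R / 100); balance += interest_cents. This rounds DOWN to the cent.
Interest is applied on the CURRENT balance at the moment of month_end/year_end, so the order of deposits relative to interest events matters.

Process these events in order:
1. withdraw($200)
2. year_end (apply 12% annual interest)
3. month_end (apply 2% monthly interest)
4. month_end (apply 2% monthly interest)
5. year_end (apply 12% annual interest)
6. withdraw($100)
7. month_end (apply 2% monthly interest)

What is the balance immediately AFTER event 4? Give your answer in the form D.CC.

Answer: 0.00

Derivation:
After 1 (withdraw($200)): balance=$0.00 total_interest=$0.00
After 2 (year_end (apply 12% annual interest)): balance=$0.00 total_interest=$0.00
After 3 (month_end (apply 2% monthly interest)): balance=$0.00 total_interest=$0.00
After 4 (month_end (apply 2% monthly interest)): balance=$0.00 total_interest=$0.00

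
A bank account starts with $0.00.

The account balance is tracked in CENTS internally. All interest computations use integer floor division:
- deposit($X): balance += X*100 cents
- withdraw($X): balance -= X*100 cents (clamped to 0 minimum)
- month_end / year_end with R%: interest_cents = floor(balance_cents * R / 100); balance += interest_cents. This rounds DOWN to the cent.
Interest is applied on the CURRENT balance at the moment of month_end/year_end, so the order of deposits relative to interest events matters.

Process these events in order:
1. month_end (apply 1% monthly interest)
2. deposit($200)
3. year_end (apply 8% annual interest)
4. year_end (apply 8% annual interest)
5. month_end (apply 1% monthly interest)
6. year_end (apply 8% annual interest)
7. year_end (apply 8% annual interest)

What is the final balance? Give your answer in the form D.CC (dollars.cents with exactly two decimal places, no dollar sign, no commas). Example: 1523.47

Answer: 274.80

Derivation:
After 1 (month_end (apply 1% monthly interest)): balance=$0.00 total_interest=$0.00
After 2 (deposit($200)): balance=$200.00 total_interest=$0.00
After 3 (year_end (apply 8% annual interest)): balance=$216.00 total_interest=$16.00
After 4 (year_end (apply 8% annual interest)): balance=$233.28 total_interest=$33.28
After 5 (month_end (apply 1% monthly interest)): balance=$235.61 total_interest=$35.61
After 6 (year_end (apply 8% annual interest)): balance=$254.45 total_interest=$54.45
After 7 (year_end (apply 8% annual interest)): balance=$274.80 total_interest=$74.80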